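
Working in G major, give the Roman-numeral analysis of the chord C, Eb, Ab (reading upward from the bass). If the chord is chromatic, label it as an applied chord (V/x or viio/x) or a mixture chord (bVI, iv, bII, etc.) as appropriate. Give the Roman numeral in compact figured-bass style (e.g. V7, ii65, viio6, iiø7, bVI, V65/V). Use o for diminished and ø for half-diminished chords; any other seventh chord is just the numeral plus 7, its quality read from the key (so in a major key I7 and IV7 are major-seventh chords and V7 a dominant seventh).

bII6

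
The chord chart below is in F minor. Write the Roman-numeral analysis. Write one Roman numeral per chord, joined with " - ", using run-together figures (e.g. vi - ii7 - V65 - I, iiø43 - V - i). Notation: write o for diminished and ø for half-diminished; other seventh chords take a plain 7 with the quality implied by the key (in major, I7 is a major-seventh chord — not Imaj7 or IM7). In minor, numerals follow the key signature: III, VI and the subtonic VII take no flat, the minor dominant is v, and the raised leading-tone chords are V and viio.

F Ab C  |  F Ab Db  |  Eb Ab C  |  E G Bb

i - VI6 - III64 - viio

F-Ab-C: root F is the tonic; minor triad there is i.
F-Ab-Db has root Db, degree 6 in F minor, so VI6.
Eb-Ab-C: major triad on Ab = scale degree 3 → III64.
E-G-Bb: root E is the leading tone; diminished triad there is viio.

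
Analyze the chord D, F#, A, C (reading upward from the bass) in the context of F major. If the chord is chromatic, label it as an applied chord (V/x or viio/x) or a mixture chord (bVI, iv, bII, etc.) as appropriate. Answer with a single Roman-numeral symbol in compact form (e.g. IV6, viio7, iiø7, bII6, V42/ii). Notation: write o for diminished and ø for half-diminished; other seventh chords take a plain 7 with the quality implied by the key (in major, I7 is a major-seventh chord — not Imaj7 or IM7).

V7/ii

Stacked in thirds the chord is D-F#-A-C: a dominant seventh chord on D.
D is not a diatonic chord root with this quality in F major, but it lies a perfect fifth above G (ii), so the chord functions as an applied dominant of ii.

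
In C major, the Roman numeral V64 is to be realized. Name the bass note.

V in C major has root G; the chord is G-B-D.
The figure 64 means second inversion — the fifth is in the bass.

D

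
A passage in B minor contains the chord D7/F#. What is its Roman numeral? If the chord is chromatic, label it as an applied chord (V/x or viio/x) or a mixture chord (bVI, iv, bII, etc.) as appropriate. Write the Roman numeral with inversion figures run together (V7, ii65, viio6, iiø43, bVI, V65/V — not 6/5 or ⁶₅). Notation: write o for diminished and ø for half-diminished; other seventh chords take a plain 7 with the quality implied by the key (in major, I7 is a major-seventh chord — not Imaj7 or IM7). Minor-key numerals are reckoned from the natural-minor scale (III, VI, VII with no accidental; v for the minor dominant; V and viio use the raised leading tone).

The pitches D-F#-A-C form a dominant seventh chord rooted on D.
D is not a diatonic chord root with this quality in B minor, but it lies a perfect fifth above G (VI), so the chord functions as an applied dominant of VI.
With F# in the bass the chord is in first inversion, so the figured bass is 65.

V65/VI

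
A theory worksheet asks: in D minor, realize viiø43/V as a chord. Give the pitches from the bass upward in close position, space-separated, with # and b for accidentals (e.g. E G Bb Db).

The slash marks an applied leading-tone chord: viio of V. In D minor, V is A, so the leading tone to it is G#, a half step below.
Building a half-diminished seventh chord on G# gives G#-B-D-F#.
With the 43 figure the chord is in second inversion; from the bass D upward in close position it reads D-F#-G#-B.

D F# G# B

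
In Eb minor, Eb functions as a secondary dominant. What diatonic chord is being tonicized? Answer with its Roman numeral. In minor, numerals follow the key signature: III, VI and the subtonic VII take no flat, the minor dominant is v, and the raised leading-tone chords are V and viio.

iv

The chord is a major triad on Eb.
A dominant resolves down a perfect fifth: Eb → Ab. In Eb minor, Ab is scale degree 4, i.e. iv.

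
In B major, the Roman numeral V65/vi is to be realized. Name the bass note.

The applied chord V65/vi is rooted on D#: D#-F##-A#-C#.
The figure 65 means first inversion — the third is in the bass.

F##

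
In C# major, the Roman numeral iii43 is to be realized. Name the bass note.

iii in C# major has root E#; the chord is E#-G#-B#-D#.
The figure 43 means second inversion — the fifth is in the bass.

B#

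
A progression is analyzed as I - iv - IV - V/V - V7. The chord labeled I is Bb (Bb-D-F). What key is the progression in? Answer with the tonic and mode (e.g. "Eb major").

The anchor chord is a major triad on Bb, labeled I.
If Bb is scale degree 1 and the mode makes that degree carry a major triad, the tonic is Bb and the mode is major.

Bb major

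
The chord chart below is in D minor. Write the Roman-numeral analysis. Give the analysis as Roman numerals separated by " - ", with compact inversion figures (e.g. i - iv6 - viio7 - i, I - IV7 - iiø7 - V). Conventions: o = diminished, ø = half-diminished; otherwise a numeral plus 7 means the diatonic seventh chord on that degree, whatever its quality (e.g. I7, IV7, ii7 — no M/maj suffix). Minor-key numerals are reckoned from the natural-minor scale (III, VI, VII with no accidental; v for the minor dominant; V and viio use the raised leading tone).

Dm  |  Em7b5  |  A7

Dm: root D is the tonic; minor triad there is i.
Em7b5: root E is the supertonic; half-diminished seventh chord there is iiø7.
A7: root A is the dominant; dominant seventh chord there is V7.

i - iiø7 - V7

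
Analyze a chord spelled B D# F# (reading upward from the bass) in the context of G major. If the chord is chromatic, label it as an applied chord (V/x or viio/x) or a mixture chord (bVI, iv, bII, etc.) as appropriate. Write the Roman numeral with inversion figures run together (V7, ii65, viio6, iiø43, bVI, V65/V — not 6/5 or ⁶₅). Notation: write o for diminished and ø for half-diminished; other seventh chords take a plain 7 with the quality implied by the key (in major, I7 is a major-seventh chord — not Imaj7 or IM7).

V/vi

The pitches B-D#-F# form a major triad rooted on B.
B is not a diatonic chord root with this quality in G major, but it lies a perfect fifth above E (vi), so the chord functions as an applied dominant of vi.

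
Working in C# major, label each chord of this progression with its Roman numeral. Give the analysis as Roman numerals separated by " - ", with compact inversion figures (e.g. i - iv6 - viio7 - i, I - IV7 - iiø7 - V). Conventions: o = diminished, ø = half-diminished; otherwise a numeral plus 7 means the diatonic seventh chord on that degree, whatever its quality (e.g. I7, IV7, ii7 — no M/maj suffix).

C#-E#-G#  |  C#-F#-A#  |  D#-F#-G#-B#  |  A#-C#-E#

C#-E#-G#: root C# is the tonic; major triad there is I.
C#-F#-A#: root F# is the subdominant; major triad there is IV64.
D#-F#-G#-B#: root G# is the dominant; dominant seventh chord there is V43.
A#-C#-E#: root A# is the submediant; minor triad there is vi.

I - IV64 - V43 - vi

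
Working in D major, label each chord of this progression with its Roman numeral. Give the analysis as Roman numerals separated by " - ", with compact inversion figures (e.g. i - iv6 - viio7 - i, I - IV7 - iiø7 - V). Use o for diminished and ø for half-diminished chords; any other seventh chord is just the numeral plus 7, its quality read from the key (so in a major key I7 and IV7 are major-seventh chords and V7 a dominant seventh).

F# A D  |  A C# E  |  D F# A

F#-A-D: major triad on D = scale degree 1 → I6.
A-C#-E has root A, degree 5 in D major, so V.
D-F#-A: root D is the tonic; major triad there is I.

I6 - V - I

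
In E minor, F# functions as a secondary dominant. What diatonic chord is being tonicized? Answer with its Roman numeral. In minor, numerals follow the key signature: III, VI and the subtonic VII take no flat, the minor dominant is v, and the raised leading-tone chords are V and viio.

V

The chord is a major triad on F#.
A dominant resolves down a perfect fifth: F# → B. In E minor, B is scale degree 5, i.e. V.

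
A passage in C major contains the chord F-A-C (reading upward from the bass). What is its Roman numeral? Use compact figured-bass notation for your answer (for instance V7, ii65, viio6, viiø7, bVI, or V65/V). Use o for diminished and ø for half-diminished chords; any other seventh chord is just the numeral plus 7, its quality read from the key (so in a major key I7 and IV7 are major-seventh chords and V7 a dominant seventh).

IV

Stacked in thirds the chord is F-A-C: a major triad on F.
In C major, F is the subdominant; the diatonic major triad there is IV.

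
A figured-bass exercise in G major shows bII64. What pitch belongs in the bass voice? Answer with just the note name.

Eb

bII in G major has root Ab; the chord is Ab-C-Eb.
The figure 64 means second inversion — the fifth is in the bass.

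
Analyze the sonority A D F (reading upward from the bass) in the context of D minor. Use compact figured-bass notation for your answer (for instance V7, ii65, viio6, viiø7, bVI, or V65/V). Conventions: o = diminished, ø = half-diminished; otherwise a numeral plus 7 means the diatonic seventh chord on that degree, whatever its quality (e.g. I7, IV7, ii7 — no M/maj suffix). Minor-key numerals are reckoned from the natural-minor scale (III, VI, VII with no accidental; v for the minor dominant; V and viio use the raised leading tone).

i64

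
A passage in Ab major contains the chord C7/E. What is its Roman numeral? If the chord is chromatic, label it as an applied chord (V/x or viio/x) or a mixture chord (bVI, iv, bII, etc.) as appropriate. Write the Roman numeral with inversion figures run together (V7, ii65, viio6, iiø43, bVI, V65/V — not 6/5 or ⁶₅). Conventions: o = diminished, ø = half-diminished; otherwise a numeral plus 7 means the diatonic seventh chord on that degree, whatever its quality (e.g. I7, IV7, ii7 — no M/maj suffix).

V65/vi

Stacked in thirds the chord is C-E-G-Bb: a dominant seventh chord on C.
C is not a diatonic chord root with this quality in Ab major, but it lies a perfect fifth above F (vi), so the chord functions as an applied dominant of vi.
With E in the bass the chord is in first inversion, so the figured bass is 65.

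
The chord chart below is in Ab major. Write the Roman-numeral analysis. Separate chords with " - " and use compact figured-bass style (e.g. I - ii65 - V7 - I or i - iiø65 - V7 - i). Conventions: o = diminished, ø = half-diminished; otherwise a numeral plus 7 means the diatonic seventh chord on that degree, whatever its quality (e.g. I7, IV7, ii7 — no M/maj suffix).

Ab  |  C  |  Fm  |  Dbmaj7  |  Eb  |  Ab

I - V/vi - vi - IV7 - V - I

Ab has root Ab, degree 1 in Ab major, so I.
C: chromatic; C is V of vi, so V/vi.
Fm has root F, degree 6 in Ab major, so vi.
Dbmaj7 has root Db, degree 4 in Ab major, so IV7.
Eb: root Eb is the dominant; major triad there is V.
Ab has root Ab, degree 1 in Ab major, so I.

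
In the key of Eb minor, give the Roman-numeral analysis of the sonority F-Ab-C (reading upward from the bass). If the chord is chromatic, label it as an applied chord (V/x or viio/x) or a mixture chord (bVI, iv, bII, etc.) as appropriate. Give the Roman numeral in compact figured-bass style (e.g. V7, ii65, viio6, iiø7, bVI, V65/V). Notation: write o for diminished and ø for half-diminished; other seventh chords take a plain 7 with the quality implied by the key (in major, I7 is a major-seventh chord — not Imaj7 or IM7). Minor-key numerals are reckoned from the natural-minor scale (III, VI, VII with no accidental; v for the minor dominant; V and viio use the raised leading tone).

ii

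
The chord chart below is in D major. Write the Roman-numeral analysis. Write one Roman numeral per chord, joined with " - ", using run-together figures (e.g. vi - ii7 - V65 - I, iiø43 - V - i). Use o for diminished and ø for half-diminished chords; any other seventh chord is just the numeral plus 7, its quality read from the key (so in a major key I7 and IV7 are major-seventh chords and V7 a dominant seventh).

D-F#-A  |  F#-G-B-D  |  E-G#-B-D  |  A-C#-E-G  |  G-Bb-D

I - IV42 - V7/V - V7 - iv

D-F#-A: root D is the tonic; major triad there is I.
F#-G-B-D: major seventh chord on G = scale degree 4 → IV42.
E-G#-B-D: chromatic; E is V of V, so V7/V.
A-C#-E-G: root A is the dominant; dominant seventh chord there is V7.
G-Bb-D is non-diatonic — iv, a mixture chord from D minor.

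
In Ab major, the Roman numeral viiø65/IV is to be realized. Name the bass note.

Eb

The applied chord viiø65/IV is rooted on C: C-Eb-Gb-Bb.
The figure 65 means first inversion — the third is in the bass.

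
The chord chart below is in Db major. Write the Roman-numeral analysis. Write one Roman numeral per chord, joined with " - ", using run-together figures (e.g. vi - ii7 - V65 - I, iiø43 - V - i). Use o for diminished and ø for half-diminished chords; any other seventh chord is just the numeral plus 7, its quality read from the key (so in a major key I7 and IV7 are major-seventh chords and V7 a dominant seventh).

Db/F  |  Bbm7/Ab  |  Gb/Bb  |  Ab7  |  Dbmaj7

Db/F: root Db is the tonic; major triad there is I6.
Bbm7/Ab has root Bb, degree 6 in Db major, so vi42.
Gb/Bb: root Gb is the subdominant; major triad there is IV6.
Ab7: dominant seventh chord on Ab = scale degree 5 → V7.
Dbmaj7: major seventh chord on Db = scale degree 1 → I7.

I6 - vi42 - IV6 - V7 - I7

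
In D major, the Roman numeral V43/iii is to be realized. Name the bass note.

G#

The applied chord V43/iii is rooted on C#: C#-E#-G#-B.
The figure 43 means second inversion — the fifth is in the bass.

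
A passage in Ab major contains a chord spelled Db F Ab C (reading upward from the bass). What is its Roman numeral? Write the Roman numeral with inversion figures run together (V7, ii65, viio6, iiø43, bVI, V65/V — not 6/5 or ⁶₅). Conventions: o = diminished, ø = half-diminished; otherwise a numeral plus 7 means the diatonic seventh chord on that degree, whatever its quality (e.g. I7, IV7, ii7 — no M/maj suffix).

The pitches Db-F-Ab-C form a major seventh chord rooted on Db.
In Ab major, Db is the subdominant; the diatonic major seventh chord there is IV7.

IV7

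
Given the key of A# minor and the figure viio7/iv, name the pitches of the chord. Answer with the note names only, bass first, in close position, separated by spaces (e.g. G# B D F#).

C## E# G# B

viio7/iv is a secondary leading-tone chord. The target iv is D# in A# minor; the applied chord is rooted a semitone below, on C##.
Building a fully diminished seventh chord on C## gives C##-E#-G#-B.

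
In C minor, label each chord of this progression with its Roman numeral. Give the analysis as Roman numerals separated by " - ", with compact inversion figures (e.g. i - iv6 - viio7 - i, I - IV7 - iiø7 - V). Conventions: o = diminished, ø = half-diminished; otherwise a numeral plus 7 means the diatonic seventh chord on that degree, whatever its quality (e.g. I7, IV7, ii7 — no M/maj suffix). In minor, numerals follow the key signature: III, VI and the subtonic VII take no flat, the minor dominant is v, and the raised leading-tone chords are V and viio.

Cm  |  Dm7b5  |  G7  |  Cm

i - iiø7 - V7 - i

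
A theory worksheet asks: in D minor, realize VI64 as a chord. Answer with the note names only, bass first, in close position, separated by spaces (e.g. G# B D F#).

In D minor, the sixth degree is Bb, and the diatonic chord built there is a major triad.
Stacking thirds from Bb gives Bb-D-F.
The figured bass 64 indicates second inversion, placing the fifth (F) in the bass: F-Bb-D.

F Bb D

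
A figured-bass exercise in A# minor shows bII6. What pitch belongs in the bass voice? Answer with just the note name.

bII in A# minor has root B; the chord is B-D#-F#.
The figure 6 means first inversion — the third is in the bass.

D#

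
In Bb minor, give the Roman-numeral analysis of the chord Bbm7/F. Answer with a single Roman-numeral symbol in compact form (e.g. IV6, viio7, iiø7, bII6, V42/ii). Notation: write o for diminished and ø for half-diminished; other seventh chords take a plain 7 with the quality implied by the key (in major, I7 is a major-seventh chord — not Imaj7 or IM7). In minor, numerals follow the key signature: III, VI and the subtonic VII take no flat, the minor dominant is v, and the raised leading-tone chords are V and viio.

i43

Stacked in thirds the chord is Bb-Db-F-Ab: a minor seventh chord on Bb.
Bb is scale degree 1 in Bb minor, and a minor seventh chord on that degree is written i7.
With F in the bass the chord is in second inversion, so the figured bass is 43.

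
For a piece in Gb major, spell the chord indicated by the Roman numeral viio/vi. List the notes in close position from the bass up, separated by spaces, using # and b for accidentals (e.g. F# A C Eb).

D F Ab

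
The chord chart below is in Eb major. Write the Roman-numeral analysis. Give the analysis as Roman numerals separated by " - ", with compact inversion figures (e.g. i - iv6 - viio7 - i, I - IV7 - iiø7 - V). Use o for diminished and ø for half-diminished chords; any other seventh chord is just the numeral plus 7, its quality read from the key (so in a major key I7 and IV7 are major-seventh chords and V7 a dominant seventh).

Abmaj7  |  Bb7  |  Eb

IV7 - V7 - I

Abmaj7 has root Ab, degree 4 in Eb major, so IV7.
Bb7 has root Bb, degree 5 in Eb major, so V7.
Eb has root Eb, degree 1 in Eb major, so I.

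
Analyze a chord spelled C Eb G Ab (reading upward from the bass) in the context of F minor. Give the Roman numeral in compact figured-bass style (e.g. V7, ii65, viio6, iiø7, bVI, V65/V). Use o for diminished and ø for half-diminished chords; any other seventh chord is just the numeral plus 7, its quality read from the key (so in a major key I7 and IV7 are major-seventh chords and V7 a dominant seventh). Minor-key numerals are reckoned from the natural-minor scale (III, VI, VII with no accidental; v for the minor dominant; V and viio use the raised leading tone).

The pitches Ab-C-Eb-G form a major seventh chord rooted on Ab.
Ab is scale degree 3 in F minor, and a major seventh chord on that degree is written III7.
With C in the bass the chord is in first inversion, so the figured bass is 65.

III65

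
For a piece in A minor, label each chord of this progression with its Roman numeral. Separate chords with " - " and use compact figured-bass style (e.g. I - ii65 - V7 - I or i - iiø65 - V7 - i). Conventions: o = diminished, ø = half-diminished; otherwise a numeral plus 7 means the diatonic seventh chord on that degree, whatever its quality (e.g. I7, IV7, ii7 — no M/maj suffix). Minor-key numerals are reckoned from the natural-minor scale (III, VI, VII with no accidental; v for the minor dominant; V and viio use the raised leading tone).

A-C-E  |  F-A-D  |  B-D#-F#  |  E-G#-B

i - iv6 - V/V - V

A-C-E: root A is the tonic; minor triad there is i.
F-A-D: root D is the subdominant; minor triad there is iv6.
B-D#-F# is the secondary dominant of V (major triad on B): V/V.
E-G#-B: major triad on E = scale degree 5 → V.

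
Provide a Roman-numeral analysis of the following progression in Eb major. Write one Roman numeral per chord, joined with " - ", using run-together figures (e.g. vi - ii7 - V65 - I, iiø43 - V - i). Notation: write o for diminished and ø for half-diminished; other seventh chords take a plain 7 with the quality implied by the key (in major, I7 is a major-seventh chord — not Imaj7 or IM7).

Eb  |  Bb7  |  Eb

I - V7 - I

Eb has root Eb, degree 1 in Eb major, so I.
Bb7: root Bb is the dominant; dominant seventh chord there is V7.
Eb has root Eb, degree 1 in Eb major, so I.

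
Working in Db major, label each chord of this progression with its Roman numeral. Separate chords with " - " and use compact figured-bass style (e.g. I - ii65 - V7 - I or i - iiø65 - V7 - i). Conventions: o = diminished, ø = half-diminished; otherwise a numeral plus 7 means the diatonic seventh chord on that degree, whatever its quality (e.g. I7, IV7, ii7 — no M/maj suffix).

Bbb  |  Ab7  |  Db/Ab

bVI - V7 - I64

Bbb is non-diatonic — bVI, a mixture chord from Db minor.
Ab7 has root Ab, degree 5 in Db major, so V7.
Db/Ab: major triad on Db = scale degree 1 → I64.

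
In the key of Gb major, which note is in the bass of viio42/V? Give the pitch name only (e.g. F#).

Bbb

The applied chord viio42/V is rooted on C: C-Eb-Gb-Bbb.
The figure 42 means third inversion — the seventh is in the bass.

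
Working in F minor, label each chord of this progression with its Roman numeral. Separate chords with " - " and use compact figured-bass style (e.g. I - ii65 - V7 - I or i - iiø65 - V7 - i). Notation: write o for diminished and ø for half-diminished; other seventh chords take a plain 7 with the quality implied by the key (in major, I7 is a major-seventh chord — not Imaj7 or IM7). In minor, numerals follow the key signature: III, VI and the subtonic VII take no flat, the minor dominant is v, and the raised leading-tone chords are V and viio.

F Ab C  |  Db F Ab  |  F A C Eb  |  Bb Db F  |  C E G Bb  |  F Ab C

i - VI - V7/iv - iv - V7 - i

F-Ab-C: root F is the tonic; minor triad there is i.
Db-F-Ab has root Db, degree 6 in F minor, so VI.
F-A-C-Eb: chromatic; F is V of iv, so V7/iv.
Bb-Db-F: root Bb is the subdominant; minor triad there is iv.
C-E-G-Bb has root C, degree 5 in F minor, so V7.
F-Ab-C has root F, degree 1 in F minor, so i.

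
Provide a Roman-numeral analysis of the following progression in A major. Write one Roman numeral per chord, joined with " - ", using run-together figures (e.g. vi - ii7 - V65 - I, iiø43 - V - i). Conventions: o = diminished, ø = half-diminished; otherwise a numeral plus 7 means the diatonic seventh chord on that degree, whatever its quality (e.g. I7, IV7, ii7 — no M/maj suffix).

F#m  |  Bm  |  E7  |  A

F#m: minor triad on F# = scale degree 6 → vi.
Bm: root B is the supertonic; minor triad there is ii.
E7 has root E, degree 5 in A major, so V7.
A has root A, degree 1 in A major, so I.

vi - ii - V7 - I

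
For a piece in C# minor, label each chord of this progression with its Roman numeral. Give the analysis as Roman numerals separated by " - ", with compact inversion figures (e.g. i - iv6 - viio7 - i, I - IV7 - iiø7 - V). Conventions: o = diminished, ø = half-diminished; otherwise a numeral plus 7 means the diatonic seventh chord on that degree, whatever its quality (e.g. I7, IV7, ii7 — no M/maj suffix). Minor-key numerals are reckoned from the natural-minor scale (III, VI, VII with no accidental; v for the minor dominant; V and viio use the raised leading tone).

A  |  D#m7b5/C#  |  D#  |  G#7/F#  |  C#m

VI - iiø42 - V/V - V42 - i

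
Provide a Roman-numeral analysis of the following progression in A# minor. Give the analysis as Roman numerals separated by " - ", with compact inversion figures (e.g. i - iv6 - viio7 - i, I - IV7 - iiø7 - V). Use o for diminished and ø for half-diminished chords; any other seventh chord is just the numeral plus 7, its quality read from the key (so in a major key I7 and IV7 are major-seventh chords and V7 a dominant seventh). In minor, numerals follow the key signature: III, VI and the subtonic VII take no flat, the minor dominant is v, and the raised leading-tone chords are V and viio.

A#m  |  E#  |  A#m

i - V - i

A#m: minor triad on A# = scale degree 1 → i.
E# has root E#, degree 5 in A# minor, so V.
A#m: minor triad on A# = scale degree 1 → i.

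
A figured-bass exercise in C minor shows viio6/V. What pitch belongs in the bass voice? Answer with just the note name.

A

The applied chord viio6/V is rooted on F#: F#-A-C.
The figure 6 means first inversion — the third is in the bass.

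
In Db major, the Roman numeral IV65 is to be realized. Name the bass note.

IV in Db major has root Gb; the chord is Gb-Bb-Db-F.
The figure 65 means first inversion — the third is in the bass.

Bb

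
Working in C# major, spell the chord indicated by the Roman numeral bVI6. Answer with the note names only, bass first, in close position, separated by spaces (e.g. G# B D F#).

bVI6 is a major triad on the lowered sixth degree, borrowed from the parallel minor. In C# major that root is A.
So the chord is A-C#-E.
The figured bass 6 indicates first inversion, placing the third (C#) in the bass: C#-E-A.

C# E A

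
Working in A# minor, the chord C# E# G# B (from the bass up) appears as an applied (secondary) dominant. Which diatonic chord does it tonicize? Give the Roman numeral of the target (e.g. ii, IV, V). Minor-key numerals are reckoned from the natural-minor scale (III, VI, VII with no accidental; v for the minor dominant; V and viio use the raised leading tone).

VI

The chord is a dominant seventh chord on C#.
A dominant resolves down a perfect fifth: C# → F#. In A# minor, F# is scale degree 6, i.e. VI.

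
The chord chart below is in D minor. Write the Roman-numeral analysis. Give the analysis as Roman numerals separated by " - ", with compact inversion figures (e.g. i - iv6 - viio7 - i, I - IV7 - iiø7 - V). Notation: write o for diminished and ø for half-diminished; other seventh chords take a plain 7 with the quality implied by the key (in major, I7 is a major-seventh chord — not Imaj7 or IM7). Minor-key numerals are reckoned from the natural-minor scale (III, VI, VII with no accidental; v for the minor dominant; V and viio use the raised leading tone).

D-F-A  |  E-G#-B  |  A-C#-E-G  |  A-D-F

D-F-A: root D is the tonic; minor triad there is i.
E-G#-B is the secondary dominant of V (major triad on E): V/V.
A-C#-E-G: root A is the dominant; dominant seventh chord there is V7.
A-D-F has root D, degree 1 in D minor, so i64.

i - V/V - V7 - i64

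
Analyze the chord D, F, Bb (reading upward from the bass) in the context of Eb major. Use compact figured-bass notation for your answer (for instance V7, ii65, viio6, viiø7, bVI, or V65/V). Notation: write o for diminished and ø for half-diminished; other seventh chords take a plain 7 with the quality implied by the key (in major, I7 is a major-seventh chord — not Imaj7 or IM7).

Stacked in thirds the chord is Bb-D-F: a major triad on Bb.
Bb is scale degree 5 in Eb major, and a major triad on that degree is written V.
With D in the bass the chord is in first inversion, so the figured bass is 6.

V6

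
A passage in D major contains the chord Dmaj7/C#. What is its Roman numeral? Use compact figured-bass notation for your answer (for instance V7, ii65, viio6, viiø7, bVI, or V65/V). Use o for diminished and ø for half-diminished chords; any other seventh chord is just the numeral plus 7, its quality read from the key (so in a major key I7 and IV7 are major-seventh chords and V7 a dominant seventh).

I42

Stacked in thirds the chord is D-F#-A-C#: a major seventh chord on D.
D is scale degree 1 in D major, and a major seventh chord on that degree is written I7.
With C# in the bass the chord is in third inversion, so the figured bass is 42.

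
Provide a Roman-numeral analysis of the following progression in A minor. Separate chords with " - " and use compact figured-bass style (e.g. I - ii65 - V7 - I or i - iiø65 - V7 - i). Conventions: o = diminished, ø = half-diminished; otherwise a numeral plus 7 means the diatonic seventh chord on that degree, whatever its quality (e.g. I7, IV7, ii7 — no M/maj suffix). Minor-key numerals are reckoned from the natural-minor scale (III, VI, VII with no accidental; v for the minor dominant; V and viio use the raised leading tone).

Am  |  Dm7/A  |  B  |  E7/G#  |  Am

Am: minor triad on A = scale degree 1 → i.
Dm7/A has root D, degree 4 in A minor, so iv43.
B: chromatic; B is V of V, so V/V.
E7/G#: dominant seventh chord on E = scale degree 5 → V65.
Am: root A is the tonic; minor triad there is i.

i - iv43 - V/V - V65 - i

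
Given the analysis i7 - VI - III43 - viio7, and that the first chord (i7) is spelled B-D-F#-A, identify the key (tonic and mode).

B minor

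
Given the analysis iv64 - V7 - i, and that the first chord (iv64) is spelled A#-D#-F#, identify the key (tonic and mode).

The anchor chord is a minor triad on D#, labeled iv64.
If D# is scale degree 4 and the mode makes that degree carry a minor triad, the tonic is A# and the mode is minor.

A# minor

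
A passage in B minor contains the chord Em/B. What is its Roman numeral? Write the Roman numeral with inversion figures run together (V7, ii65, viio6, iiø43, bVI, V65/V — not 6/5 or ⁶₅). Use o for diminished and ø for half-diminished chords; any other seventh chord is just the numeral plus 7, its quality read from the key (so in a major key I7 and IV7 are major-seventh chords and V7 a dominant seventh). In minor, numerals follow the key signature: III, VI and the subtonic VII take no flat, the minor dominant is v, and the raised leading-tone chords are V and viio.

The pitches E-G-B form a minor triad rooted on E.
E is scale degree 4 in B minor, and a minor triad on that degree is written iv.
With B in the bass the chord is in second inversion, so the figured bass is 64.

iv64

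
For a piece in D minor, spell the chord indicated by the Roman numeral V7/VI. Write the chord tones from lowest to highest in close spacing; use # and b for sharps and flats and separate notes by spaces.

The slash means an applied dominant: we want the dominant of VI. In D minor, VI is Bb major, and its dominant is built on F.
Building a dominant seventh chord on F gives F-A-C-Eb.

F A C Eb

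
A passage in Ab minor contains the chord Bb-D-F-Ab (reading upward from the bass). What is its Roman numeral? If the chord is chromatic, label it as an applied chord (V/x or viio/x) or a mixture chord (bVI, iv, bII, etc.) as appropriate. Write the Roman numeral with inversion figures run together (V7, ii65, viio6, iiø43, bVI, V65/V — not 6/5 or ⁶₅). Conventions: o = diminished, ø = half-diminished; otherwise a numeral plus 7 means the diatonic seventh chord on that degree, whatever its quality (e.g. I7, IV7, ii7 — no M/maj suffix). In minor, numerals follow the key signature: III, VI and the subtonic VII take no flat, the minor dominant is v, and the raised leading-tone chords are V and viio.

V7/V

Stacked in thirds the chord is Bb-D-F-Ab: a dominant seventh chord on Bb.
Bb is not a diatonic chord root with this quality in Ab minor, but it lies a perfect fifth above Eb (V), so the chord functions as an applied dominant of V.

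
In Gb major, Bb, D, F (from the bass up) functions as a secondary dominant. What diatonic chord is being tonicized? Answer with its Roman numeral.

vi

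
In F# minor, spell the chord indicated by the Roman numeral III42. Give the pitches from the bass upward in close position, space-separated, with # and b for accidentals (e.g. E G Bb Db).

The numeral's case and figure indicate a major seventh chord. In F# minor its root, the mediant, is A.
That chord is spelled A-C#-E-G#.
With the 42 figure the chord is in third inversion; from the bass G# upward in close position it reads G#-A-C#-E.

G# A C# E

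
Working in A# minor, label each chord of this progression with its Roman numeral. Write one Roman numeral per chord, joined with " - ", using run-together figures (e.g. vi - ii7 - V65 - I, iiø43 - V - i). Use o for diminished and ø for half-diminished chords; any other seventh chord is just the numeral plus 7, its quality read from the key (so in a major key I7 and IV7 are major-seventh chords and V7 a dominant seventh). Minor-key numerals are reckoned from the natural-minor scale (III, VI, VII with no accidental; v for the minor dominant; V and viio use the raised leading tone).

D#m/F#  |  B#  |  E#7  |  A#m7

iv6 - V/V - V7 - i7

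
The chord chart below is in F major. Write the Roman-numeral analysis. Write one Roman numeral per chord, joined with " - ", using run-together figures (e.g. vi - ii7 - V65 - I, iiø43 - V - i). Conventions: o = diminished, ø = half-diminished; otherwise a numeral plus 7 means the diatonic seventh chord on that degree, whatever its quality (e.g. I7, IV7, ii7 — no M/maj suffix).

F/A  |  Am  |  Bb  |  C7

I6 - iii - IV - V7

F/A: major triad on F = scale degree 1 → I6.
Am has root A, degree 3 in F major, so iii.
Bb: root Bb is the subdominant; major triad there is IV.
C7: dominant seventh chord on C = scale degree 5 → V7.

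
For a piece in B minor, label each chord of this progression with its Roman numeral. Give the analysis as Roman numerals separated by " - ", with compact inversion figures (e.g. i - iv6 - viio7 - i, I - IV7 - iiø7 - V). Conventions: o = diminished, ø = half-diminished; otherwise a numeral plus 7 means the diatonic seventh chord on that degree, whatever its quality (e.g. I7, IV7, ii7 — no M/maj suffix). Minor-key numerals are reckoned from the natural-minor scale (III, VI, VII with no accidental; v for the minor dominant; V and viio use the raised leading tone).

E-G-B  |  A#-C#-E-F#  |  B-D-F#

iv - V65 - i

E-G-B has root E, degree 4 in B minor, so iv.
A#-C#-E-F# has root F#, degree 5 in B minor, so V65.
B-D-F# has root B, degree 1 in B minor, so i.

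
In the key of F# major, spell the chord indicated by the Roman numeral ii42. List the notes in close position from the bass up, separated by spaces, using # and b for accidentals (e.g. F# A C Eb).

The numeral's case and figure indicate a minor seventh chord. In F# major its root, the second degree, is G#.
That chord is spelled G#-B-D#-F#.
With the 42 figure the chord is in third inversion; from the bass F# upward in close position it reads F#-G#-B-D#.

F# G# B D#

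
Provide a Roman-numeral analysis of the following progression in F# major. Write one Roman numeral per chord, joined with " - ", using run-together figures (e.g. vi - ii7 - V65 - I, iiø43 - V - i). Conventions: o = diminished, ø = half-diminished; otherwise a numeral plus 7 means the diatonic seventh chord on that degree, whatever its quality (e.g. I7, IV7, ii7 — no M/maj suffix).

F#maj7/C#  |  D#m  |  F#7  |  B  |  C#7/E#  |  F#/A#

F#maj7/C# has root F#, degree 1 in F# major, so I43.
D#m has root D#, degree 6 in F# major, so vi.
F#7: chromatic; F# is V of IV, so V7/IV.
B: root B is the subdominant; major triad there is IV.
C#7/E#: dominant seventh chord on C# = scale degree 5 → V65.
F#/A#: root F# is the tonic; major triad there is I6.

I43 - vi - V7/IV - IV - V65 - I6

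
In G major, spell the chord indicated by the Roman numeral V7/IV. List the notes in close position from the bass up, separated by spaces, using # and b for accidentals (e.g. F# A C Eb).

G B D F

The slash means an applied dominant: we want the dominant of IV. In G major, IV is C major, and its dominant is built on G.
Building a dominant seventh chord on G gives G-B-D-F.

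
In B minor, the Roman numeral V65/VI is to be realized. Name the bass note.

F#

The applied chord V65/VI is rooted on D: D-F#-A-C.
The figure 65 means first inversion — the third is in the bass.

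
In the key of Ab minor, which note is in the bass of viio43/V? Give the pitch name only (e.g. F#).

The applied chord viio43/V is rooted on D: D-F-Ab-Cb.
The figure 43 means second inversion — the fifth is in the bass.

Ab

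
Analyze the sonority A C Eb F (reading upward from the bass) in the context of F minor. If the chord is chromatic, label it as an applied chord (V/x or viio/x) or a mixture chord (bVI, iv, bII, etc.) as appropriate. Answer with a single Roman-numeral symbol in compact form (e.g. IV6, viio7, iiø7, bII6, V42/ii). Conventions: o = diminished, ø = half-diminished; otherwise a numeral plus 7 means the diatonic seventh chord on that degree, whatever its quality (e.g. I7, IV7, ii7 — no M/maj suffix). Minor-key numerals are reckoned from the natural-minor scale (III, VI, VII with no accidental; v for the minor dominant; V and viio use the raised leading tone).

Stacked in thirds the chord is F-A-C-Eb: a dominant seventh chord on F.
F is not a diatonic chord root with this quality in F minor, but it lies a perfect fifth above Bb (iv), so the chord functions as an applied dominant of iv.
With A in the bass the chord is in first inversion, so the figured bass is 65.

V65/iv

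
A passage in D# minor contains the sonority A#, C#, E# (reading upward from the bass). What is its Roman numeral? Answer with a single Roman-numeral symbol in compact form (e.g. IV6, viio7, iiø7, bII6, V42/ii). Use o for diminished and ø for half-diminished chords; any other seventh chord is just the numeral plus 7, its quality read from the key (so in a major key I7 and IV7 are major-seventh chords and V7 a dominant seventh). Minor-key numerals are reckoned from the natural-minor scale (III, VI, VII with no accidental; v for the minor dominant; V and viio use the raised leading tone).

v

The pitches A#-C#-E# form a minor triad rooted on A#.
In D# minor, A# is the dominant; the diatonic minor triad there is v.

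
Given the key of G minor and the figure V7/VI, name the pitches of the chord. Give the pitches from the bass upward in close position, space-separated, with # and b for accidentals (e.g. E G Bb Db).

V7/VI is a secondary dominant — the dominant seventh of VI. VI in G minor is Eb, so the applied chord's root is Bb, a perfect fifth above.
Building a dominant seventh chord on Bb gives Bb-D-F-Ab.

Bb D F Ab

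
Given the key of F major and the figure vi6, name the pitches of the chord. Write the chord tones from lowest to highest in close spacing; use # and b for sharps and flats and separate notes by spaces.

F A D

The numeral's case and figure indicate a minor triad. In F major its root, the submediant, is D.
That chord is spelled D-F-A.
With the 6 figure the chord is in first inversion; from the bass F upward in close position it reads F-A-D.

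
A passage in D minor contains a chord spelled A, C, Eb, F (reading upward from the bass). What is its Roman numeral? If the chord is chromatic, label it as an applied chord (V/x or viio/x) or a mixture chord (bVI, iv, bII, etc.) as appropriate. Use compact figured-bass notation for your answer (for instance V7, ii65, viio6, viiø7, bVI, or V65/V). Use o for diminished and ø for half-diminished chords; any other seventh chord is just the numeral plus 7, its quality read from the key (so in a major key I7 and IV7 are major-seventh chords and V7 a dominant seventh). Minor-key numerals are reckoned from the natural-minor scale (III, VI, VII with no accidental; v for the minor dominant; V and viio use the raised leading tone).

V65/VI

The pitches F-A-C-Eb form a dominant seventh chord rooted on F.
F is not a diatonic chord root with this quality in D minor, but it lies a perfect fifth above Bb (VI), so the chord functions as an applied dominant of VI.
With A in the bass the chord is in first inversion, so the figured bass is 65.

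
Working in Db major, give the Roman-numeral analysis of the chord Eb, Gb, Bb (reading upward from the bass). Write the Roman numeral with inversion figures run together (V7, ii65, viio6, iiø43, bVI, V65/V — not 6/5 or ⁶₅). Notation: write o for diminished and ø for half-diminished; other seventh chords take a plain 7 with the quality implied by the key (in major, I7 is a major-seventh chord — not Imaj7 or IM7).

The pitches Eb-Gb-Bb form a minor triad rooted on Eb.
Eb is scale degree 2 in Db major, and a minor triad on that degree is written ii.

ii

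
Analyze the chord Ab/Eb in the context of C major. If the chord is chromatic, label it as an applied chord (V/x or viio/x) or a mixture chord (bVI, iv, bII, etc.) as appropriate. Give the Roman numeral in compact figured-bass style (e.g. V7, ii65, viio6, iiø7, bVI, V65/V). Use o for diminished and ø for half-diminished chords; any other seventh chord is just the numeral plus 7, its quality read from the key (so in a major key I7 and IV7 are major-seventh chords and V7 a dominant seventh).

bVI64

Stacked in thirds the chord is Ab-C-Eb: a major triad on Ab.
Ab is the lowered sixth degree of C major (diatonic 6 would be A). This is a major triad on the lowered sixth degree, borrowed from the parallel minor.
With Eb in the bass the chord is in second inversion, so the figured bass is 64.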